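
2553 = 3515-962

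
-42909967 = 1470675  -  44380642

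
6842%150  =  92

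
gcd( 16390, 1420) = 10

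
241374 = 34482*7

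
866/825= 866/825= 1.05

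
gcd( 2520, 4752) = 72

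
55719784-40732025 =14987759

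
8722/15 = 581 + 7/15 = 581.47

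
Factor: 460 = 2^2* 5^1*23^1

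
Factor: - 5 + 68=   63= 3^2*7^1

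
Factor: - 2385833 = -1361^1*1753^1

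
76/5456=19/1364 = 0.01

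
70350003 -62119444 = 8230559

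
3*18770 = 56310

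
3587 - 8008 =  - 4421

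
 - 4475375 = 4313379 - 8788754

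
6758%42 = 38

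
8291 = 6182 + 2109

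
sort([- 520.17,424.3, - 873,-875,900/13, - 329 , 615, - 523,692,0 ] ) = [-875, - 873, - 523, - 520.17,-329,0,900/13, 424.3,615,692 ]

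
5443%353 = 148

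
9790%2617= 1939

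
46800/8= 5850= 5850.00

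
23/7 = 23/7 = 3.29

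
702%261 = 180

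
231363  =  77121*3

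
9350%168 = 110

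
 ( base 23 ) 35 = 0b1001010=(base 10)74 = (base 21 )3B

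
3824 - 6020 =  - 2196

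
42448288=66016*643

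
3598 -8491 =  - 4893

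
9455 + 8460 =17915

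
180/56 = 3 + 3/14 = 3.21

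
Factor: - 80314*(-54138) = 2^2*3^1 * 7^1*13^1*1289^1*3089^1 = 4348039332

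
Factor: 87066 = 2^1*3^2*7^1*691^1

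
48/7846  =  24/3923  =  0.01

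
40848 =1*40848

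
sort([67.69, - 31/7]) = [ - 31/7, 67.69]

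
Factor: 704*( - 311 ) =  - 218944 = - 2^6*11^1*311^1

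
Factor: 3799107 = 3^2 *13^1*19^1 * 1709^1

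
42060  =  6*7010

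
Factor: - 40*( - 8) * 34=2^7*5^1* 17^1 = 10880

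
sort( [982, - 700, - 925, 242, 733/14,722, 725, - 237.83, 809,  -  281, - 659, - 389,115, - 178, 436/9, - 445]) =[ - 925,- 700, - 659, - 445,- 389, - 281,  -  237.83, - 178, 436/9 , 733/14, 115, 242,722,725,  809, 982]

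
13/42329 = 13/42329 = 0.00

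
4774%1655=1464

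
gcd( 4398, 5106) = 6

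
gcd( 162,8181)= 81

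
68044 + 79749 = 147793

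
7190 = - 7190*( - 1)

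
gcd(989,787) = 1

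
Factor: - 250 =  - 2^1*5^3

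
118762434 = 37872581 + 80889853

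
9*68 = 612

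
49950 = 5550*9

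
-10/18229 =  - 10/18229 = - 0.00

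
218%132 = 86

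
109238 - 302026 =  - 192788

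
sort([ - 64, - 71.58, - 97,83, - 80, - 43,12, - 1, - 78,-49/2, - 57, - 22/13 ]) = [ - 97, - 80,  -  78, - 71.58,-64, - 57, - 43, - 49/2, - 22/13,-1, 12,83 ] 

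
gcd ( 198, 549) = 9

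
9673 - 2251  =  7422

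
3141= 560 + 2581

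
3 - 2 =1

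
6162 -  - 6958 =13120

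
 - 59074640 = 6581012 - 65655652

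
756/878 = 378/439 = 0.86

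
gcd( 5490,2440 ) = 610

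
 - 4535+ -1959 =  -6494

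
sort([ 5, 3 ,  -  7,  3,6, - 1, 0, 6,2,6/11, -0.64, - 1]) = [ - 7,-1, - 1  , - 0.64,0,6/11, 2,3,3,5, 6, 6 ]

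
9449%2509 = 1922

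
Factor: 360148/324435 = 2^2*3^( - 1 )*5^( - 1)*43^( - 1 )*179^1 = 716/645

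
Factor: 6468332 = 2^2*13^1*53^1*2347^1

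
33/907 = 33/907  =  0.04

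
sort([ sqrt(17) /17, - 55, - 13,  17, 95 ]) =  [ - 55, - 13, sqrt (17)/17 , 17,95] 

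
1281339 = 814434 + 466905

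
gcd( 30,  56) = 2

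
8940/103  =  86 + 82/103 = 86.80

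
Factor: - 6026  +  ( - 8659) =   -  14685 = -3^1 * 5^1*11^1*89^1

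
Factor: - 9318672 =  - 2^4*3^3*11^1*37^1*53^1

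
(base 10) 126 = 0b1111110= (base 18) 70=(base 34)3o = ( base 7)240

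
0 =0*734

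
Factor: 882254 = 2^1*441127^1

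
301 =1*301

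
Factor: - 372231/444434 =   -  2^(- 1)*3^2*59^1*317^( - 1) = - 531/634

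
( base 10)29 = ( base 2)11101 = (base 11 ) 27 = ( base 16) 1d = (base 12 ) 25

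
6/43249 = 6/43249=0.00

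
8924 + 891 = 9815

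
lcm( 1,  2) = 2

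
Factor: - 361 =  - 19^2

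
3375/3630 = 225/242 =0.93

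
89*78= 6942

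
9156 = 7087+2069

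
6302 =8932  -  2630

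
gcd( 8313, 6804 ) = 3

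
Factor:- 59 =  - 59^1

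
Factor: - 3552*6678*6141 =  - 2^6*3^4*7^1*23^1*37^1*53^1*89^1  =  - 145666092096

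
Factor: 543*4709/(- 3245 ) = - 2556987/3245 = - 3^1*5^( - 1)*11^( - 1) * 17^1*59^(-1) * 181^1*277^1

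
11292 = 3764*3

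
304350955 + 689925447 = 994276402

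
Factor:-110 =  - 2^1*5^1*11^1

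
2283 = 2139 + 144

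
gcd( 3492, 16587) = 873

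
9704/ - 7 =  - 9704/7  =  -1386.29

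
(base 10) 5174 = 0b1010000110110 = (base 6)35542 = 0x1436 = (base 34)4g6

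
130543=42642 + 87901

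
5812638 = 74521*78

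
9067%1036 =779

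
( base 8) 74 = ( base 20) 30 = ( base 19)33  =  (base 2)111100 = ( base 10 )60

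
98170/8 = 12271  +  1/4= 12271.25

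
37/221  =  37/221 = 0.17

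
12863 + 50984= 63847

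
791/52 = 791/52 = 15.21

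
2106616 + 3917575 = 6024191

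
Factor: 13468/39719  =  2^2 *7^1*13^1*37^1*39719^(  -  1 ) 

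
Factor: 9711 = 3^2*13^1 * 83^1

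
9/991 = 9/991=0.01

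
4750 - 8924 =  - 4174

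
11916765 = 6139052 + 5777713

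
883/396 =2+91/396 =2.23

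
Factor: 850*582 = 2^2*3^1*5^2*17^1*97^1 = 494700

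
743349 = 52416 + 690933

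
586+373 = 959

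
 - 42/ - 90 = 7/15 = 0.47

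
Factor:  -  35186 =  - 2^1*73^1*241^1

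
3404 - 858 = 2546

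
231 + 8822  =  9053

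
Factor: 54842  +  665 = 55507 = 47^1*1181^1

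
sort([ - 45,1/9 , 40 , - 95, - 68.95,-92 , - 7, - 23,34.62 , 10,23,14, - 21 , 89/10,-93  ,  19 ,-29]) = [-95, - 93, - 92,- 68.95 , - 45, - 29, - 23, - 21,-7, 1/9, 89/10, 10,14,19,23,  34.62, 40] 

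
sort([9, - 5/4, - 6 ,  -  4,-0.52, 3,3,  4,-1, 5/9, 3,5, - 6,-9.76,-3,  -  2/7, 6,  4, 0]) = [ - 9.76,-6  ,  -  6, - 4,-3,-5/4, - 1,  -  0.52, - 2/7, 0, 5/9, 3,3, 3, 4 , 4, 5, 6 , 9]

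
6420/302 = 21+39/151 = 21.26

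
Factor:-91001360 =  - 2^4*5^1*107^1*10631^1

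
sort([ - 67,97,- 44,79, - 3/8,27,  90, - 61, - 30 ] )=[ - 67 , - 61, - 44,-30, - 3/8,  27, 79, 90,97] 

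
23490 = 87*270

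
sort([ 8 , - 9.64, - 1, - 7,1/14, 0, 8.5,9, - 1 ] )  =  [ - 9.64, - 7, - 1, - 1,0, 1/14, 8, 8.5, 9 ] 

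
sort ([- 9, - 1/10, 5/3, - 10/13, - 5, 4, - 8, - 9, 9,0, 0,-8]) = [ - 9, - 9, - 8,  -  8, - 5,  -  10/13, - 1/10, 0 , 0, 5/3,4  ,  9] 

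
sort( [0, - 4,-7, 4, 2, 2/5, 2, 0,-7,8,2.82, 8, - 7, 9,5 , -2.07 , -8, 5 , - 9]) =[ - 9,- 8, - 7, - 7, - 7, - 4,  -  2.07 , 0,0, 2/5,2,2, 2.82, 4,5,5, 8,8, 9]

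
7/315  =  1/45 = 0.02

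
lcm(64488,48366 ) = 193464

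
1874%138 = 80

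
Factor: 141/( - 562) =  - 2^(- 1 )*3^1*47^1*281^( - 1) 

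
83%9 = 2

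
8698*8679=75489942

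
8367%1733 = 1435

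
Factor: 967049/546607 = 271^ ( - 1 )*2017^(-1) * 967049^1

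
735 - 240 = 495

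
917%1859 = 917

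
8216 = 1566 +6650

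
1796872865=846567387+950305478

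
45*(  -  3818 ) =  - 171810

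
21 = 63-42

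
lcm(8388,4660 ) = 41940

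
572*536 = 306592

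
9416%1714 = 846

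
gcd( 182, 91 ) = 91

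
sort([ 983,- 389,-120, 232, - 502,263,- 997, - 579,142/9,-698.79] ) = [ - 997,-698.79,-579, - 502, - 389,- 120,  142/9,232,263, 983 ]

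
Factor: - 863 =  - 863^1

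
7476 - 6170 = 1306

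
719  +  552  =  1271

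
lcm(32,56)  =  224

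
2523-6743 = -4220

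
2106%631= 213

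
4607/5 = 4607/5 = 921.40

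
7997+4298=12295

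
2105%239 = 193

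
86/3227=86/3227 = 0.03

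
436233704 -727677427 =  - 291443723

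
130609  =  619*211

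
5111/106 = 48 + 23/106 = 48.22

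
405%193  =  19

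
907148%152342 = 145438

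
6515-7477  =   - 962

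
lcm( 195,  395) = 15405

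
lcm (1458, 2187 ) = 4374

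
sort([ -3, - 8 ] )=[ - 8, - 3]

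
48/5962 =24/2981 = 0.01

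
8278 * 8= 66224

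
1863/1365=621/455   =  1.36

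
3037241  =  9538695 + - 6501454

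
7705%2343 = 676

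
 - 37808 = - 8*4726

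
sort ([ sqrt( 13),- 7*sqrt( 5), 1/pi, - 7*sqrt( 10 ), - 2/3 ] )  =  [ - 7*sqrt (10 ), - 7*sqrt (5), - 2/3, 1/pi,sqrt(13) ] 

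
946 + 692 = 1638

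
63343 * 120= 7601160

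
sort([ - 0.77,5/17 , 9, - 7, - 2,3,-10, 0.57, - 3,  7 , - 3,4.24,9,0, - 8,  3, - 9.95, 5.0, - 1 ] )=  [ - 10,  -  9.95, - 8, - 7, - 3, - 3, - 2, - 1, - 0.77,0,  5/17,0.57,3,3,4.24, 5.0,7,9,9]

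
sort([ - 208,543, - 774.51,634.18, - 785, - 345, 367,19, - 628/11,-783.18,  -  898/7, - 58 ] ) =[ - 785, - 783.18,  -  774.51, - 345, - 208,-898/7, - 58, - 628/11 , 19,367,543,  634.18]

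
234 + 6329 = 6563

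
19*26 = 494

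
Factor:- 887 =-887^1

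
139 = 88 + 51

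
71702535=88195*813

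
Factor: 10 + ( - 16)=- 2^1*3^1 = - 6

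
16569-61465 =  -44896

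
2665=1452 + 1213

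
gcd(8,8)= 8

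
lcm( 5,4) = 20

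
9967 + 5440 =15407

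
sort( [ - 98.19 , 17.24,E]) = [ - 98.19,E , 17.24]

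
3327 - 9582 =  - 6255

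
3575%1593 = 389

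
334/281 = 1 + 53/281=1.19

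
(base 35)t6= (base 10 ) 1021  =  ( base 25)1fl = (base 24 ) 1id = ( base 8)1775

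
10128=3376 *3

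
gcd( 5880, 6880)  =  40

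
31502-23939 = 7563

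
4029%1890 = 249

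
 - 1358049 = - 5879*231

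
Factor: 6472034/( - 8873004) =-2^( - 1)*3^( - 1)*7^( - 1)*97^1*457^1*1447^ (-1) = - 44329/60774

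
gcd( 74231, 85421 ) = 1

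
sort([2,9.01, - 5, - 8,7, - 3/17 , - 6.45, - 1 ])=[ - 8, - 6.45, - 5, - 1, - 3/17,2,7, 9.01]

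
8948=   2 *4474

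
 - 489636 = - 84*5829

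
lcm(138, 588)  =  13524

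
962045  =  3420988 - 2458943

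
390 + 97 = 487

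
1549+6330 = 7879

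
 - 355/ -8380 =71/1676  =  0.04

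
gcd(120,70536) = 24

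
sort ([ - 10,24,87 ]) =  [ - 10,24,87 ] 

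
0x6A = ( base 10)106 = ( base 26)42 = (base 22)4i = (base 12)8a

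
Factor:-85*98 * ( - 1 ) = 8330 =2^1*5^1*7^2*17^1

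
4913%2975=1938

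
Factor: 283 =283^1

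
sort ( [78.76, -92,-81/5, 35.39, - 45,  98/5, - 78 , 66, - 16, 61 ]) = [  -  92,-78,-45,  -  81/5,- 16, 98/5,35.39, 61, 66, 78.76]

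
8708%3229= 2250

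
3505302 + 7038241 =10543543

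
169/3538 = 169/3538 = 0.05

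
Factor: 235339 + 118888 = 61^1*5807^1 = 354227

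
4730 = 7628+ - 2898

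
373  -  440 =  - 67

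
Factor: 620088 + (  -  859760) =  - 239672 = -2^3*29959^1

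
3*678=2034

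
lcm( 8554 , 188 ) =17108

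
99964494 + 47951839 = 147916333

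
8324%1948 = 532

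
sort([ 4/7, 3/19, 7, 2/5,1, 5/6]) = [3/19, 2/5,4/7, 5/6 , 1,7 ] 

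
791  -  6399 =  - 5608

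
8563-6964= 1599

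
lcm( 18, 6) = 18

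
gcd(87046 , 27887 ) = 1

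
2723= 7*389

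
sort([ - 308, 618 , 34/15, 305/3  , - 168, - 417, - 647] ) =[ - 647, - 417, - 308 , - 168, 34/15,305/3, 618] 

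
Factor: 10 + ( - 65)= - 55 = -5^1*11^1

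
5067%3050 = 2017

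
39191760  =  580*67572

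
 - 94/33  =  -94/33  =  - 2.85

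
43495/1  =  43495 = 43495.00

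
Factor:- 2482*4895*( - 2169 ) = 26352026910 = 2^1* 3^2*5^1 * 11^1*17^1 * 73^1*89^1*241^1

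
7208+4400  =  11608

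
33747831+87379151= 121126982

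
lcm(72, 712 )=6408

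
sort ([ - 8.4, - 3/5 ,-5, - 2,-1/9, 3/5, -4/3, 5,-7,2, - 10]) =[- 10,-8.4, - 7, - 5, - 2, - 4/3,- 3/5, - 1/9, 3/5,2,  5 ]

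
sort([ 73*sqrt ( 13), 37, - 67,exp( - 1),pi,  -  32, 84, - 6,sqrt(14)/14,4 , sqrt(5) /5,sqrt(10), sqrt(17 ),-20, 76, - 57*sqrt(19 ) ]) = [  -  57*sqrt(19 ),- 67, -32, - 20, - 6, sqrt( 14)/14 , exp( -1 ),  sqrt(5)/5,pi , sqrt(10), 4,sqrt (17) , 37,76, 84, 73 * sqrt( 13 ) ] 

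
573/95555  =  573/95555 = 0.01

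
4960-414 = 4546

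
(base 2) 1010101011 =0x2AB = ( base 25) 128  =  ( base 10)683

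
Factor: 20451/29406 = 6817/9802 = 2^( - 1)*13^ ( - 2)*17^1 *29^( - 1)*401^1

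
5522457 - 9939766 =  - 4417309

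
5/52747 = 5/52747 = 0.00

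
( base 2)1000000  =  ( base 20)34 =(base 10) 64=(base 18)3a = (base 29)26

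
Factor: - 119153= - 17^1*43^1*163^1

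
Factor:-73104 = -2^4 * 3^1 * 1523^1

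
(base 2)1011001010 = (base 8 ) 1312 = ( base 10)714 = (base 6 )3150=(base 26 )11c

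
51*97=4947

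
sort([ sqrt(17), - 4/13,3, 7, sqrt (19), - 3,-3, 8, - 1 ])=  [  -  3,  -  3,-1 , - 4/13,3, sqrt( 17),sqrt( 19),  7,8]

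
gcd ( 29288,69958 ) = 14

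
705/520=1+37/104=1.36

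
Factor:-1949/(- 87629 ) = 1949^1*87629^( - 1) 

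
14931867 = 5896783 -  - 9035084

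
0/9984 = 0 = 0.00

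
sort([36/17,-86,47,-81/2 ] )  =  [ - 86, - 81/2,36/17,47] 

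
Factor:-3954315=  - 3^1*5^1*263621^1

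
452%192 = 68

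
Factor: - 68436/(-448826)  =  34218/224413 =2^1*3^2*7^ (-1)*  1901^1*32059^( - 1)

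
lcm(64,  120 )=960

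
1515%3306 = 1515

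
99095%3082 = 471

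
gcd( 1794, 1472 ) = 46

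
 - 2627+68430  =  65803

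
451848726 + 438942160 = 890790886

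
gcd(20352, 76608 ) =192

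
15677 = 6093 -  - 9584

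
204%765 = 204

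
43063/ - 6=-43063/6=- 7177.17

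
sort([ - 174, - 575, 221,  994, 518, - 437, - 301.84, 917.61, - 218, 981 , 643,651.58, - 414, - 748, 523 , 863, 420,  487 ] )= [ - 748, - 575,- 437, - 414, - 301.84, - 218, - 174,221 , 420,487,  518,523, 643, 651.58, 863, 917.61 , 981, 994]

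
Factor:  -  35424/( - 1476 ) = 24 = 2^3*3^1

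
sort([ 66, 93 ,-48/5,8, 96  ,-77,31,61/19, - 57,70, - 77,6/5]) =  [ - 77, - 77, - 57, - 48/5,  6/5,61/19, 8, 31, 66 , 70 , 93,  96 ]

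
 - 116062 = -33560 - 82502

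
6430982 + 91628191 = 98059173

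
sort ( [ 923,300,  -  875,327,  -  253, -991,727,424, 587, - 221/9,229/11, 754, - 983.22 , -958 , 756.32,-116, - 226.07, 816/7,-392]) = [ - 991,-983.22,  -  958,  -  875, - 392, -253, - 226.07,  -  116, - 221/9,  229/11, 816/7, 300, 327, 424, 587,727,754, 756.32 , 923 ] 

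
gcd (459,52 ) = 1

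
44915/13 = 3455=3455.00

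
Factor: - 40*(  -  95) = 2^3*5^2*19^1=3800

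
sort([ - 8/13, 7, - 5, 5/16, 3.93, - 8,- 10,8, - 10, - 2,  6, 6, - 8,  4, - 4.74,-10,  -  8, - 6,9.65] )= [-10, - 10, - 10, - 8,-8,- 8, - 6, -5 , - 4.74, - 2,- 8/13,5/16, 3.93, 4,6,  6,7,8,9.65 ]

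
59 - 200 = - 141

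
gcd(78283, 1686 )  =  1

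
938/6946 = 469/3473 = 0.14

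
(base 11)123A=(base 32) 1IG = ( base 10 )1616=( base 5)22431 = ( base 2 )11001010000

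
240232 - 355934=  -  115702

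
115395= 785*147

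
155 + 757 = 912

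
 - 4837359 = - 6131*789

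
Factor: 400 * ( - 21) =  - 2^4*3^1*5^2 * 7^1= - 8400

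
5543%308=307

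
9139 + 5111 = 14250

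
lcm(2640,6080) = 200640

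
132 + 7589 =7721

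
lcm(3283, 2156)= 144452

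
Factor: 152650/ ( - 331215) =  -  2^1*3^(-1 )*5^1*43^1*311^( - 1) = -  430/933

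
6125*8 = 49000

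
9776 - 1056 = 8720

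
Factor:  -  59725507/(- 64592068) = 2^( - 2 ) * 797^ (-1 )*20261^(-1) * 59725507^1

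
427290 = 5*85458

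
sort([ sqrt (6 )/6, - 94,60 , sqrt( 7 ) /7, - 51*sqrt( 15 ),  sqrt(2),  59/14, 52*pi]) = [-51 * sqrt( 15), - 94,sqrt( 7 )/7 , sqrt( 6 ) /6 , sqrt(2 ),59/14, 60,52*pi ]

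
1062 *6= 6372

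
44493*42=1868706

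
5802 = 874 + 4928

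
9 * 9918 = 89262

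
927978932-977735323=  - 49756391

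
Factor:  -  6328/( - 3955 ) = 2^3*5^( -1)= 8/5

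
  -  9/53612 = -1 + 53603/53612= -0.00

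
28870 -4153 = 24717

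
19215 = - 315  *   ( - 61) 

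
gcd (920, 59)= 1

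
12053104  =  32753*368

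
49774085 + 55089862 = 104863947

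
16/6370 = 8/3185 = 0.00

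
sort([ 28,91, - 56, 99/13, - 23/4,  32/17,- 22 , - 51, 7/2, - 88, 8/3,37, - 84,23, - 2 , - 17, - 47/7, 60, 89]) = [ - 88,  -  84, - 56,-51, - 22, - 17 , - 47/7, - 23/4,-2, 32/17, 8/3, 7/2, 99/13, 23, 28, 37,60, 89, 91 ] 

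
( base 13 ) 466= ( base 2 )1011111000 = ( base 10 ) 760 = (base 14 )3C4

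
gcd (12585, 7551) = 2517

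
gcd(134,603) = 67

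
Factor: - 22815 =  - 3^3*5^1*13^2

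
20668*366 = 7564488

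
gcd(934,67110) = 2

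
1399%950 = 449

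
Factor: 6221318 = 2^1*1553^1*2003^1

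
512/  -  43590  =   - 1 + 21539/21795 = - 0.01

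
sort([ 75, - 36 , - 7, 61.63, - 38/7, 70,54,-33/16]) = [ - 36, - 7,-38/7,  -  33/16,54 , 61.63, 70, 75]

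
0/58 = 0 = 0.00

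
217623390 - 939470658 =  - 721847268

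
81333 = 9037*9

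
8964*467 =4186188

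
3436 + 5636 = 9072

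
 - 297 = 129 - 426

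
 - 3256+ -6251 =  - 9507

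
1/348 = 1/348 = 0.00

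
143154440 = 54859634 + 88294806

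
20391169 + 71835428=92226597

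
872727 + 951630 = 1824357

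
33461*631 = 21113891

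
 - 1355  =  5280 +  - 6635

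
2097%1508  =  589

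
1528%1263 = 265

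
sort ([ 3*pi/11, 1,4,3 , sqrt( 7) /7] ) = [ sqrt( 7 )/7,3*pi/11,1,3, 4] 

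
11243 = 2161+9082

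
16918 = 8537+8381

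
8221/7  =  8221/7=1174.43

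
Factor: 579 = 3^1*193^1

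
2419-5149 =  - 2730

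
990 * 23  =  22770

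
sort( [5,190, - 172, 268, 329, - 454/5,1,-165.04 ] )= [ - 172, - 165.04, - 454/5, 1, 5,  190, 268, 329]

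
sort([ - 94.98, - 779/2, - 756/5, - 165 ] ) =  [ - 779/2, - 165, - 756/5, - 94.98]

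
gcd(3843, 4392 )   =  549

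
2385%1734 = 651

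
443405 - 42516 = 400889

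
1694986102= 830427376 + 864558726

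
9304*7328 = 68179712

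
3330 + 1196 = 4526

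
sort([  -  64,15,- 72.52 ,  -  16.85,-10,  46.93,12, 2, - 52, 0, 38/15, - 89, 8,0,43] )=[ - 89, - 72.52,-64 , - 52, - 16.85,  -  10, 0, 0,2, 38/15, 8 , 12, 15, 43,46.93 ]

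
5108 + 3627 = 8735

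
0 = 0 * 33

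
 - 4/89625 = -4/89625 = -0.00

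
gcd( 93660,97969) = 1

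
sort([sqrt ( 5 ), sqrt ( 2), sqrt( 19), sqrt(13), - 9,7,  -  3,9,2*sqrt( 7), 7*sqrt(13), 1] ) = [ - 9, - 3, 1, sqrt(2 ), sqrt(5 ) , sqrt( 13), sqrt( 19 ), 2*sqrt(7 ), 7,9,  7*sqrt(13)]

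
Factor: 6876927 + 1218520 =1423^1*5689^1=8095447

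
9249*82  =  758418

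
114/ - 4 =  - 57/2 = - 28.50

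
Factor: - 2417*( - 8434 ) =20384978= 2^1*2417^1 * 4217^1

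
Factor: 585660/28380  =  11^(- 1 )*227^1 = 227/11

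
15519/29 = 15519/29=535.14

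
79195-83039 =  - 3844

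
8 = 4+4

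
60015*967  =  58034505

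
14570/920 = 1457/92 = 15.84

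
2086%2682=2086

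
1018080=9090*112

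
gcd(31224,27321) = 3903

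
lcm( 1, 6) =6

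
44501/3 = 14833+2/3=14833.67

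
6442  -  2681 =3761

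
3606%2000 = 1606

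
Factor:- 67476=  - 2^2 * 3^1*5623^1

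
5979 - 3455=2524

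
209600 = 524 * 400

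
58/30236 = 29/15118 = 0.00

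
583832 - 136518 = 447314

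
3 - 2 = 1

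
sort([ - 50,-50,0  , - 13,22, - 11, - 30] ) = [ - 50, - 50,-30, - 13,-11,  0, 22 ] 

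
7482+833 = 8315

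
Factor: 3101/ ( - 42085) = -7/95=   - 5^(-1 )*7^1*19^(  -  1)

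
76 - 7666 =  - 7590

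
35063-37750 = -2687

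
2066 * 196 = 404936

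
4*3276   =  13104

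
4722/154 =2361/77 = 30.66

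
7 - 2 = 5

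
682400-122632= 559768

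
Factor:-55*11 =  - 605 = - 5^1*11^2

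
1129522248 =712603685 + 416918563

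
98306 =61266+37040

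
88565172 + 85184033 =173749205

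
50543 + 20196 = 70739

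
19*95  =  1805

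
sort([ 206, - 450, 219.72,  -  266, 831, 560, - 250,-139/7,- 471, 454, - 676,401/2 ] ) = [  -  676, - 471, - 450, - 266, - 250, - 139/7, 401/2,206, 219.72, 454, 560, 831] 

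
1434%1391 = 43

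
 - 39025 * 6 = - 234150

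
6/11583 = 2/3861 = 0.00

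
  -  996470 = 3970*( - 251)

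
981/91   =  981/91 = 10.78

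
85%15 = 10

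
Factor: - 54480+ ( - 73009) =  - 23^2 * 241^1 =- 127489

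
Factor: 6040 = 2^3*5^1*151^1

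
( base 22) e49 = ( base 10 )6873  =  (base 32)6mp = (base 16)1AD9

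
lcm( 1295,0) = 0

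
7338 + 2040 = 9378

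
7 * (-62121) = -434847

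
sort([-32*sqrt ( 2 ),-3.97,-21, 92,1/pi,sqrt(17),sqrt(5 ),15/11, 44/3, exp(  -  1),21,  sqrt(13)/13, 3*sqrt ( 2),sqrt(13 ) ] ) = [ - 32*sqrt ( 2) , - 21, - 3.97,sqrt(13) /13,1/pi,exp(-1 ), 15/11  ,  sqrt( 5),sqrt(13),sqrt(17), 3*sqrt ( 2),  44/3,21,  92 ]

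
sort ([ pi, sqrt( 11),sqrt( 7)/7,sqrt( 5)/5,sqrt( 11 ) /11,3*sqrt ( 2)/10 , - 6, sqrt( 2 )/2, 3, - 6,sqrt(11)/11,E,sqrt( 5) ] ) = [ - 6,  -  6,sqrt( 11)/11,sqrt(11)/11,sqrt ( 7) /7,3*sqrt( 2 )/10,  sqrt(5) /5, sqrt(2 ) /2,sqrt(5), E,3, pi,sqrt(11 )]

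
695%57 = 11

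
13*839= 10907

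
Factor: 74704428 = 2^2*3^2*19^1*149^1*733^1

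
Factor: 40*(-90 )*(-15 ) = 2^4*3^3 * 5^3=54000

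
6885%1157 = 1100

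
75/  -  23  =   -4 + 17/23 = - 3.26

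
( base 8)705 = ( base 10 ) 453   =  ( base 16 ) 1c5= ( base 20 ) 12d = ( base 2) 111000101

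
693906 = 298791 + 395115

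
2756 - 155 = 2601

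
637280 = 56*11380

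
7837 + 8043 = 15880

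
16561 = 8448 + 8113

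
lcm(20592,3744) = 41184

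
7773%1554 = 3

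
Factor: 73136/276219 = 112/423 = 2^4*3^( - 2) * 7^1*47^( - 1)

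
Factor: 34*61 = 2^1*17^1*61^1 = 2074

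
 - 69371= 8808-78179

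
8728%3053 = 2622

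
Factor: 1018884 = 2^2*3^1*197^1*431^1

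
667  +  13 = 680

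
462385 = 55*8407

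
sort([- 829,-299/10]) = [ - 829, - 299/10]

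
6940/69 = 6940/69 = 100.58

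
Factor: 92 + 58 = 2^1*3^1*5^2 = 150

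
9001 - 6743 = 2258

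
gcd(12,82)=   2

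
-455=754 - 1209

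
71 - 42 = 29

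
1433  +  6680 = 8113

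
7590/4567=1 + 3023/4567 = 1.66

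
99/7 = 14 + 1/7 =14.14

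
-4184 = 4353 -8537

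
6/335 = 6/335=0.02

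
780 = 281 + 499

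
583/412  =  583/412 =1.42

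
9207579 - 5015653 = 4191926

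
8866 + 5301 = 14167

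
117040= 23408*5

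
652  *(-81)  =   - 52812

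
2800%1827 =973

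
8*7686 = 61488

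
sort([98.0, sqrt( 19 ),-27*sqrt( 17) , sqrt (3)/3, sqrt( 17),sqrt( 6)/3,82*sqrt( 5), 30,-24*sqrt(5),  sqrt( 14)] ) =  [ - 27*sqrt( 17 ), - 24*sqrt( 5), sqrt(3)/3, sqrt( 6) /3, sqrt(14 ), sqrt( 17), sqrt( 19 ),30, 98.0, 82*sqrt(5)]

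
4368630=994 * 4395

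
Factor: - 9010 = - 2^1*5^1*17^1*53^1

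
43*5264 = 226352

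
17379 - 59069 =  - 41690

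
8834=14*631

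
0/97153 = 0 = 0.00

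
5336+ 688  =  6024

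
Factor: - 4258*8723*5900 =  -219140950600 = - 2^3*5^2*11^1*13^1*59^1*61^1*2129^1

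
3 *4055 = 12165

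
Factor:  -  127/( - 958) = 2^( - 1)*127^1 * 479^(  -  1)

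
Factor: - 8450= - 2^1*5^2*13^2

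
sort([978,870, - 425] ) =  [- 425, 870, 978]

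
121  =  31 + 90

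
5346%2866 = 2480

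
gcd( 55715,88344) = 1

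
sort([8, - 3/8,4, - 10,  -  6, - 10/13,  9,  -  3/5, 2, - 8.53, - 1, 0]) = [-10 ,-8.53, - 6, - 1, - 10/13 , - 3/5, - 3/8, 0 , 2,  4, 8,9]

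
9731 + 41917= 51648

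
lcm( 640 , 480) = 1920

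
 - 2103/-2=1051 + 1/2 = 1051.50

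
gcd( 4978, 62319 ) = 1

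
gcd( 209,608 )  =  19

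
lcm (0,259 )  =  0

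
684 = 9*76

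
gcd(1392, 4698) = 174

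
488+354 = 842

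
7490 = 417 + 7073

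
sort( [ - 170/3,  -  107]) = [ - 107,  -  170/3]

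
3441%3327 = 114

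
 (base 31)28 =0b1000110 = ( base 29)2C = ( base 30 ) 2a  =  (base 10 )70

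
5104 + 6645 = 11749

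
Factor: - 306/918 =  - 3^( - 1) = - 1/3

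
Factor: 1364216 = 2^3*7^1*17^1*1433^1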